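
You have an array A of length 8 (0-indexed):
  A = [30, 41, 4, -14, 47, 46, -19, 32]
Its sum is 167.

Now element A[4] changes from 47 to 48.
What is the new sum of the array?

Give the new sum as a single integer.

Old value at index 4: 47
New value at index 4: 48
Delta = 48 - 47 = 1
New sum = old_sum + delta = 167 + (1) = 168

Answer: 168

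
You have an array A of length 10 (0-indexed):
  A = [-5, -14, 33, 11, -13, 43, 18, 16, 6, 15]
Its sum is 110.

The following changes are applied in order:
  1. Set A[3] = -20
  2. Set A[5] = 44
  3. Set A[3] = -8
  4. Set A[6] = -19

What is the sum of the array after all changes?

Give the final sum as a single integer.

Answer: 55

Derivation:
Initial sum: 110
Change 1: A[3] 11 -> -20, delta = -31, sum = 79
Change 2: A[5] 43 -> 44, delta = 1, sum = 80
Change 3: A[3] -20 -> -8, delta = 12, sum = 92
Change 4: A[6] 18 -> -19, delta = -37, sum = 55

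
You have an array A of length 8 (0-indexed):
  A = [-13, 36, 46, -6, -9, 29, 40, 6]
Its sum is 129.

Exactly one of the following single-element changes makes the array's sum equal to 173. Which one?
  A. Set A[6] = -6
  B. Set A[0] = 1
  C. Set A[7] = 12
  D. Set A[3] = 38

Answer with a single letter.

Option A: A[6] 40->-6, delta=-46, new_sum=129+(-46)=83
Option B: A[0] -13->1, delta=14, new_sum=129+(14)=143
Option C: A[7] 6->12, delta=6, new_sum=129+(6)=135
Option D: A[3] -6->38, delta=44, new_sum=129+(44)=173 <-- matches target

Answer: D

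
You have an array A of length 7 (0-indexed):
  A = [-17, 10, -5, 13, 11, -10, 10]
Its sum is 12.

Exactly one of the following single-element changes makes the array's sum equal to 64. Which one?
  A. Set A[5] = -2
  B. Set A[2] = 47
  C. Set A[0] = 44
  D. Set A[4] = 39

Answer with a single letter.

Option A: A[5] -10->-2, delta=8, new_sum=12+(8)=20
Option B: A[2] -5->47, delta=52, new_sum=12+(52)=64 <-- matches target
Option C: A[0] -17->44, delta=61, new_sum=12+(61)=73
Option D: A[4] 11->39, delta=28, new_sum=12+(28)=40

Answer: B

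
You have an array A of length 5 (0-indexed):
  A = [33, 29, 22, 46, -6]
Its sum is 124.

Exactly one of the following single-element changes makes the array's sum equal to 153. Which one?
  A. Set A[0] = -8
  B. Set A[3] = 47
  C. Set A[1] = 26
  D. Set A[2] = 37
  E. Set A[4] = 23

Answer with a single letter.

Option A: A[0] 33->-8, delta=-41, new_sum=124+(-41)=83
Option B: A[3] 46->47, delta=1, new_sum=124+(1)=125
Option C: A[1] 29->26, delta=-3, new_sum=124+(-3)=121
Option D: A[2] 22->37, delta=15, new_sum=124+(15)=139
Option E: A[4] -6->23, delta=29, new_sum=124+(29)=153 <-- matches target

Answer: E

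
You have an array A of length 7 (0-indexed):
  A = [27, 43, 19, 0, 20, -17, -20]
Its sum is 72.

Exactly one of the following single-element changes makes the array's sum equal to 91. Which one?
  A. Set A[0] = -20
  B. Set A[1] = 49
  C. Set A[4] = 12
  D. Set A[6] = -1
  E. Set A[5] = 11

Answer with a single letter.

Answer: D

Derivation:
Option A: A[0] 27->-20, delta=-47, new_sum=72+(-47)=25
Option B: A[1] 43->49, delta=6, new_sum=72+(6)=78
Option C: A[4] 20->12, delta=-8, new_sum=72+(-8)=64
Option D: A[6] -20->-1, delta=19, new_sum=72+(19)=91 <-- matches target
Option E: A[5] -17->11, delta=28, new_sum=72+(28)=100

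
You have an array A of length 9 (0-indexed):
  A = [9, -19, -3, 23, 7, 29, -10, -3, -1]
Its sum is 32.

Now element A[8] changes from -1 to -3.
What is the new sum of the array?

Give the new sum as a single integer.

Old value at index 8: -1
New value at index 8: -3
Delta = -3 - -1 = -2
New sum = old_sum + delta = 32 + (-2) = 30

Answer: 30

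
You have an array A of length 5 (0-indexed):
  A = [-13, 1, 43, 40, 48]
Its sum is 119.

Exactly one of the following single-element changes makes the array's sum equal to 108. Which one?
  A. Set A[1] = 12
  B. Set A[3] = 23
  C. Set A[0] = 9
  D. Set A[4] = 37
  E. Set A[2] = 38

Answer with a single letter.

Answer: D

Derivation:
Option A: A[1] 1->12, delta=11, new_sum=119+(11)=130
Option B: A[3] 40->23, delta=-17, new_sum=119+(-17)=102
Option C: A[0] -13->9, delta=22, new_sum=119+(22)=141
Option D: A[4] 48->37, delta=-11, new_sum=119+(-11)=108 <-- matches target
Option E: A[2] 43->38, delta=-5, new_sum=119+(-5)=114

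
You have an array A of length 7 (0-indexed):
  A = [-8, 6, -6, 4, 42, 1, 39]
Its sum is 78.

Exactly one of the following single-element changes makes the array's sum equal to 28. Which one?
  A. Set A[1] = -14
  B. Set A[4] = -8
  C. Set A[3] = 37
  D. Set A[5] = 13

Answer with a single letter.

Option A: A[1] 6->-14, delta=-20, new_sum=78+(-20)=58
Option B: A[4] 42->-8, delta=-50, new_sum=78+(-50)=28 <-- matches target
Option C: A[3] 4->37, delta=33, new_sum=78+(33)=111
Option D: A[5] 1->13, delta=12, new_sum=78+(12)=90

Answer: B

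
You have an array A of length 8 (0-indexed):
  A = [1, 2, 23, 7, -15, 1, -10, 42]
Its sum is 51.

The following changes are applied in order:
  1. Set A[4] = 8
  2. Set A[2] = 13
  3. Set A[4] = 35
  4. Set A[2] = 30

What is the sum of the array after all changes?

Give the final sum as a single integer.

Initial sum: 51
Change 1: A[4] -15 -> 8, delta = 23, sum = 74
Change 2: A[2] 23 -> 13, delta = -10, sum = 64
Change 3: A[4] 8 -> 35, delta = 27, sum = 91
Change 4: A[2] 13 -> 30, delta = 17, sum = 108

Answer: 108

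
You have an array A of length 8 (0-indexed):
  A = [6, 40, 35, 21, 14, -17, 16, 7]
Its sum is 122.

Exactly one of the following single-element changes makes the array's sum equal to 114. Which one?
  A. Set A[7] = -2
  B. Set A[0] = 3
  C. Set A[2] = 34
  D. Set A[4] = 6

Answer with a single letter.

Option A: A[7] 7->-2, delta=-9, new_sum=122+(-9)=113
Option B: A[0] 6->3, delta=-3, new_sum=122+(-3)=119
Option C: A[2] 35->34, delta=-1, new_sum=122+(-1)=121
Option D: A[4] 14->6, delta=-8, new_sum=122+(-8)=114 <-- matches target

Answer: D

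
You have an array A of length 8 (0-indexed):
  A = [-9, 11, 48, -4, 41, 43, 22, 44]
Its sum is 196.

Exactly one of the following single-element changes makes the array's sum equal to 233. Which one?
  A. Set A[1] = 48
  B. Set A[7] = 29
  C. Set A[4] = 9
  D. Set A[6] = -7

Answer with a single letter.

Answer: A

Derivation:
Option A: A[1] 11->48, delta=37, new_sum=196+(37)=233 <-- matches target
Option B: A[7] 44->29, delta=-15, new_sum=196+(-15)=181
Option C: A[4] 41->9, delta=-32, new_sum=196+(-32)=164
Option D: A[6] 22->-7, delta=-29, new_sum=196+(-29)=167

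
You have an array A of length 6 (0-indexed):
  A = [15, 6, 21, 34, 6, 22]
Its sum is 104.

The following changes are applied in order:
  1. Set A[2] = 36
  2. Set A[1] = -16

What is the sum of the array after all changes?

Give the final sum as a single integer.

Answer: 97

Derivation:
Initial sum: 104
Change 1: A[2] 21 -> 36, delta = 15, sum = 119
Change 2: A[1] 6 -> -16, delta = -22, sum = 97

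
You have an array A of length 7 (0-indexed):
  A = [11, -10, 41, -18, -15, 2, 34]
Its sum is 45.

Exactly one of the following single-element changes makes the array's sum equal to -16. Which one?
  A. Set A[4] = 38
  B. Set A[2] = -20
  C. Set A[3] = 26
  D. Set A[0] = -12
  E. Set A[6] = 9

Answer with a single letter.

Answer: B

Derivation:
Option A: A[4] -15->38, delta=53, new_sum=45+(53)=98
Option B: A[2] 41->-20, delta=-61, new_sum=45+(-61)=-16 <-- matches target
Option C: A[3] -18->26, delta=44, new_sum=45+(44)=89
Option D: A[0] 11->-12, delta=-23, new_sum=45+(-23)=22
Option E: A[6] 34->9, delta=-25, new_sum=45+(-25)=20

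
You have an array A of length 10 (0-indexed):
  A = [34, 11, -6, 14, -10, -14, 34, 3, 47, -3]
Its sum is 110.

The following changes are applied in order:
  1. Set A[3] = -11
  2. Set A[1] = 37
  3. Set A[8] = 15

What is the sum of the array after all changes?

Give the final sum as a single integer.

Answer: 79

Derivation:
Initial sum: 110
Change 1: A[3] 14 -> -11, delta = -25, sum = 85
Change 2: A[1] 11 -> 37, delta = 26, sum = 111
Change 3: A[8] 47 -> 15, delta = -32, sum = 79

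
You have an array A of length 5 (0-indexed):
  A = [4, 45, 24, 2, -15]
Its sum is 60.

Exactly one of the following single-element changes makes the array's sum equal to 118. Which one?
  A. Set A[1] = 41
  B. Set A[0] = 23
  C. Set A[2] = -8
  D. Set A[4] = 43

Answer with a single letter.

Option A: A[1] 45->41, delta=-4, new_sum=60+(-4)=56
Option B: A[0] 4->23, delta=19, new_sum=60+(19)=79
Option C: A[2] 24->-8, delta=-32, new_sum=60+(-32)=28
Option D: A[4] -15->43, delta=58, new_sum=60+(58)=118 <-- matches target

Answer: D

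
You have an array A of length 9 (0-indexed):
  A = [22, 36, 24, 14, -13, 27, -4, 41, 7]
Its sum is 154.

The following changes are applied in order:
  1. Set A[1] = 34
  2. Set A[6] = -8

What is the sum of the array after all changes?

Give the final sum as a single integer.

Initial sum: 154
Change 1: A[1] 36 -> 34, delta = -2, sum = 152
Change 2: A[6] -4 -> -8, delta = -4, sum = 148

Answer: 148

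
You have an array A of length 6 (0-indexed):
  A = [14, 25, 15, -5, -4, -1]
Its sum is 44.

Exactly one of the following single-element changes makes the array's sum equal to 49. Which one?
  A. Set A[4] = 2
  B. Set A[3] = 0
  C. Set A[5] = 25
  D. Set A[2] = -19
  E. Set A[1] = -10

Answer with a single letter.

Answer: B

Derivation:
Option A: A[4] -4->2, delta=6, new_sum=44+(6)=50
Option B: A[3] -5->0, delta=5, new_sum=44+(5)=49 <-- matches target
Option C: A[5] -1->25, delta=26, new_sum=44+(26)=70
Option D: A[2] 15->-19, delta=-34, new_sum=44+(-34)=10
Option E: A[1] 25->-10, delta=-35, new_sum=44+(-35)=9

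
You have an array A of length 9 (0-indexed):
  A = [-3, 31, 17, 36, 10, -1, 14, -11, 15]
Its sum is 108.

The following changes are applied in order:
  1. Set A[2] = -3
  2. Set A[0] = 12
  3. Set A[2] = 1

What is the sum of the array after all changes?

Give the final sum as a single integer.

Answer: 107

Derivation:
Initial sum: 108
Change 1: A[2] 17 -> -3, delta = -20, sum = 88
Change 2: A[0] -3 -> 12, delta = 15, sum = 103
Change 3: A[2] -3 -> 1, delta = 4, sum = 107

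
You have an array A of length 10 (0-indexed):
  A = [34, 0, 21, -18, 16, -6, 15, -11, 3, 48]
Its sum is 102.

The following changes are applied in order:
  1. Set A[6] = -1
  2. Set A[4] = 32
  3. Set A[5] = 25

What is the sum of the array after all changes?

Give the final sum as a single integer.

Initial sum: 102
Change 1: A[6] 15 -> -1, delta = -16, sum = 86
Change 2: A[4] 16 -> 32, delta = 16, sum = 102
Change 3: A[5] -6 -> 25, delta = 31, sum = 133

Answer: 133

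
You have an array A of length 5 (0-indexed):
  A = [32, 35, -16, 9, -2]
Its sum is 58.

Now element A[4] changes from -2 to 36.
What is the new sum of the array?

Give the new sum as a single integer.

Answer: 96

Derivation:
Old value at index 4: -2
New value at index 4: 36
Delta = 36 - -2 = 38
New sum = old_sum + delta = 58 + (38) = 96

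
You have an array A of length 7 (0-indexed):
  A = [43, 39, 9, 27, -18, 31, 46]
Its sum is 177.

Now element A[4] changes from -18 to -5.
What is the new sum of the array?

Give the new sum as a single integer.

Old value at index 4: -18
New value at index 4: -5
Delta = -5 - -18 = 13
New sum = old_sum + delta = 177 + (13) = 190

Answer: 190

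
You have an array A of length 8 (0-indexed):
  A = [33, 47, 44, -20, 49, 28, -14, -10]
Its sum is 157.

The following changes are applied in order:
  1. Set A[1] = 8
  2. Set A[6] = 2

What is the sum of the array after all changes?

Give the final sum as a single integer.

Initial sum: 157
Change 1: A[1] 47 -> 8, delta = -39, sum = 118
Change 2: A[6] -14 -> 2, delta = 16, sum = 134

Answer: 134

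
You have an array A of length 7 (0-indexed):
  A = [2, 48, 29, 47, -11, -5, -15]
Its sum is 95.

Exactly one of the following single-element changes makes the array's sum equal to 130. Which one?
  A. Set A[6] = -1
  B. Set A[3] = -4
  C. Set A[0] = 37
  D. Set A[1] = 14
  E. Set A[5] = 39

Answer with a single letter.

Option A: A[6] -15->-1, delta=14, new_sum=95+(14)=109
Option B: A[3] 47->-4, delta=-51, new_sum=95+(-51)=44
Option C: A[0] 2->37, delta=35, new_sum=95+(35)=130 <-- matches target
Option D: A[1] 48->14, delta=-34, new_sum=95+(-34)=61
Option E: A[5] -5->39, delta=44, new_sum=95+(44)=139

Answer: C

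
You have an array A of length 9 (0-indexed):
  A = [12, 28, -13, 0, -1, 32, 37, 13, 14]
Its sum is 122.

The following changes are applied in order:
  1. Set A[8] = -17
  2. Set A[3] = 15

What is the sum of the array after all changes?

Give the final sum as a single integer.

Initial sum: 122
Change 1: A[8] 14 -> -17, delta = -31, sum = 91
Change 2: A[3] 0 -> 15, delta = 15, sum = 106

Answer: 106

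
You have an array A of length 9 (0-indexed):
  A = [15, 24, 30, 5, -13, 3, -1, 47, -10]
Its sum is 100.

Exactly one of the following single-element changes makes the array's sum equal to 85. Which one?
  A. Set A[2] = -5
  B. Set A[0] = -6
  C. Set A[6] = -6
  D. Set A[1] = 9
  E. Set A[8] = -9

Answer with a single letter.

Option A: A[2] 30->-5, delta=-35, new_sum=100+(-35)=65
Option B: A[0] 15->-6, delta=-21, new_sum=100+(-21)=79
Option C: A[6] -1->-6, delta=-5, new_sum=100+(-5)=95
Option D: A[1] 24->9, delta=-15, new_sum=100+(-15)=85 <-- matches target
Option E: A[8] -10->-9, delta=1, new_sum=100+(1)=101

Answer: D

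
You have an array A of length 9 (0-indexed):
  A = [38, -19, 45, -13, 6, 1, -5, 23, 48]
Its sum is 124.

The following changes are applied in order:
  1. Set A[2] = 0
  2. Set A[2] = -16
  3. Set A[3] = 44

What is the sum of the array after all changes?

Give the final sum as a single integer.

Initial sum: 124
Change 1: A[2] 45 -> 0, delta = -45, sum = 79
Change 2: A[2] 0 -> -16, delta = -16, sum = 63
Change 3: A[3] -13 -> 44, delta = 57, sum = 120

Answer: 120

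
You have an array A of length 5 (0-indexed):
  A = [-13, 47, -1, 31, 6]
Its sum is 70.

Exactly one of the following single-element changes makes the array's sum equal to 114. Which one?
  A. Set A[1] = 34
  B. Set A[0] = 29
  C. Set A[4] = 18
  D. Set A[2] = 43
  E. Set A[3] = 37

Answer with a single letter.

Answer: D

Derivation:
Option A: A[1] 47->34, delta=-13, new_sum=70+(-13)=57
Option B: A[0] -13->29, delta=42, new_sum=70+(42)=112
Option C: A[4] 6->18, delta=12, new_sum=70+(12)=82
Option D: A[2] -1->43, delta=44, new_sum=70+(44)=114 <-- matches target
Option E: A[3] 31->37, delta=6, new_sum=70+(6)=76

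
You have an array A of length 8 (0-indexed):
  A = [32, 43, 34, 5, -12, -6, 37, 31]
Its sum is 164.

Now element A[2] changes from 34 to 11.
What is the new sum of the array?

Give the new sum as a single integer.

Old value at index 2: 34
New value at index 2: 11
Delta = 11 - 34 = -23
New sum = old_sum + delta = 164 + (-23) = 141

Answer: 141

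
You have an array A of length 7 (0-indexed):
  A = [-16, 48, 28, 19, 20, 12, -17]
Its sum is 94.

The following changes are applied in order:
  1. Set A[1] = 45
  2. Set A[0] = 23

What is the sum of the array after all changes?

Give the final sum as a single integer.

Initial sum: 94
Change 1: A[1] 48 -> 45, delta = -3, sum = 91
Change 2: A[0] -16 -> 23, delta = 39, sum = 130

Answer: 130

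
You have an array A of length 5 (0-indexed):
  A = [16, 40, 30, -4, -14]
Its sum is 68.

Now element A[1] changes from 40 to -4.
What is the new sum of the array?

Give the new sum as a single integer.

Old value at index 1: 40
New value at index 1: -4
Delta = -4 - 40 = -44
New sum = old_sum + delta = 68 + (-44) = 24

Answer: 24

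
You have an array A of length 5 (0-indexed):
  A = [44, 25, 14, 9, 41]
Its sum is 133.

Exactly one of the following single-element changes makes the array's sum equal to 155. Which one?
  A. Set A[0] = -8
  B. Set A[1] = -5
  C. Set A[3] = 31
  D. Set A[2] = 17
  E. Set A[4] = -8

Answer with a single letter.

Option A: A[0] 44->-8, delta=-52, new_sum=133+(-52)=81
Option B: A[1] 25->-5, delta=-30, new_sum=133+(-30)=103
Option C: A[3] 9->31, delta=22, new_sum=133+(22)=155 <-- matches target
Option D: A[2] 14->17, delta=3, new_sum=133+(3)=136
Option E: A[4] 41->-8, delta=-49, new_sum=133+(-49)=84

Answer: C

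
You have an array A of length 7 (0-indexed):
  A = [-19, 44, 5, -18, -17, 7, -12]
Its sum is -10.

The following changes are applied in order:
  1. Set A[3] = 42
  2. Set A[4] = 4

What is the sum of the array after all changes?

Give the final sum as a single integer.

Initial sum: -10
Change 1: A[3] -18 -> 42, delta = 60, sum = 50
Change 2: A[4] -17 -> 4, delta = 21, sum = 71

Answer: 71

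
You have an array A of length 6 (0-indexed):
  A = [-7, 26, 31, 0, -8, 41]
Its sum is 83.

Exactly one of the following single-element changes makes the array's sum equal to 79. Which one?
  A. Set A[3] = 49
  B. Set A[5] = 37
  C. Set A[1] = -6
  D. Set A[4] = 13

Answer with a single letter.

Answer: B

Derivation:
Option A: A[3] 0->49, delta=49, new_sum=83+(49)=132
Option B: A[5] 41->37, delta=-4, new_sum=83+(-4)=79 <-- matches target
Option C: A[1] 26->-6, delta=-32, new_sum=83+(-32)=51
Option D: A[4] -8->13, delta=21, new_sum=83+(21)=104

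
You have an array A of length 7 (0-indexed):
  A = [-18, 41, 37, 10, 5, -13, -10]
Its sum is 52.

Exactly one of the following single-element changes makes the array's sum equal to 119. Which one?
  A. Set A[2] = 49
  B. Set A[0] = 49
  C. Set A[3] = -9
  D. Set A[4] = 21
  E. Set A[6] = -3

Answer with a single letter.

Option A: A[2] 37->49, delta=12, new_sum=52+(12)=64
Option B: A[0] -18->49, delta=67, new_sum=52+(67)=119 <-- matches target
Option C: A[3] 10->-9, delta=-19, new_sum=52+(-19)=33
Option D: A[4] 5->21, delta=16, new_sum=52+(16)=68
Option E: A[6] -10->-3, delta=7, new_sum=52+(7)=59

Answer: B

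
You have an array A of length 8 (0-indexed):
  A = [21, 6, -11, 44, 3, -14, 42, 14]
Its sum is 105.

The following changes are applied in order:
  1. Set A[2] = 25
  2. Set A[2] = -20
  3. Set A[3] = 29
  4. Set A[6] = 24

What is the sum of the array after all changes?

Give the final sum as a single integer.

Answer: 63

Derivation:
Initial sum: 105
Change 1: A[2] -11 -> 25, delta = 36, sum = 141
Change 2: A[2] 25 -> -20, delta = -45, sum = 96
Change 3: A[3] 44 -> 29, delta = -15, sum = 81
Change 4: A[6] 42 -> 24, delta = -18, sum = 63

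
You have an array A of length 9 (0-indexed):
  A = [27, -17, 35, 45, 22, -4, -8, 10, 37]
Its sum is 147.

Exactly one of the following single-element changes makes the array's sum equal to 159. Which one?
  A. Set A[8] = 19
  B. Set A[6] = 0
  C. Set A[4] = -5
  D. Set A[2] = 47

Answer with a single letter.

Option A: A[8] 37->19, delta=-18, new_sum=147+(-18)=129
Option B: A[6] -8->0, delta=8, new_sum=147+(8)=155
Option C: A[4] 22->-5, delta=-27, new_sum=147+(-27)=120
Option D: A[2] 35->47, delta=12, new_sum=147+(12)=159 <-- matches target

Answer: D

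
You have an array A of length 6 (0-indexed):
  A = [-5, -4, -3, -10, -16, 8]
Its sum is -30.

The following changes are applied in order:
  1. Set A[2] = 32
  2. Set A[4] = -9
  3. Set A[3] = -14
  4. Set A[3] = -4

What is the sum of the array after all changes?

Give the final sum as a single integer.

Initial sum: -30
Change 1: A[2] -3 -> 32, delta = 35, sum = 5
Change 2: A[4] -16 -> -9, delta = 7, sum = 12
Change 3: A[3] -10 -> -14, delta = -4, sum = 8
Change 4: A[3] -14 -> -4, delta = 10, sum = 18

Answer: 18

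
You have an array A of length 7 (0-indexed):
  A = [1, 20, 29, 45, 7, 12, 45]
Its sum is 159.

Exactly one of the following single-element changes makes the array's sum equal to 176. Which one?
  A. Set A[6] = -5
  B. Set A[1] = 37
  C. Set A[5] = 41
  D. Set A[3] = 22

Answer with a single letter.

Option A: A[6] 45->-5, delta=-50, new_sum=159+(-50)=109
Option B: A[1] 20->37, delta=17, new_sum=159+(17)=176 <-- matches target
Option C: A[5] 12->41, delta=29, new_sum=159+(29)=188
Option D: A[3] 45->22, delta=-23, new_sum=159+(-23)=136

Answer: B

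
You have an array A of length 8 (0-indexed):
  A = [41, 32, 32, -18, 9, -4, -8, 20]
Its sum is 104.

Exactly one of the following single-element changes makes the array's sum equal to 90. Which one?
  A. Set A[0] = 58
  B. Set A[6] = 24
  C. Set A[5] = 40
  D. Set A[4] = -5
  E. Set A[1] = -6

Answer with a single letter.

Option A: A[0] 41->58, delta=17, new_sum=104+(17)=121
Option B: A[6] -8->24, delta=32, new_sum=104+(32)=136
Option C: A[5] -4->40, delta=44, new_sum=104+(44)=148
Option D: A[4] 9->-5, delta=-14, new_sum=104+(-14)=90 <-- matches target
Option E: A[1] 32->-6, delta=-38, new_sum=104+(-38)=66

Answer: D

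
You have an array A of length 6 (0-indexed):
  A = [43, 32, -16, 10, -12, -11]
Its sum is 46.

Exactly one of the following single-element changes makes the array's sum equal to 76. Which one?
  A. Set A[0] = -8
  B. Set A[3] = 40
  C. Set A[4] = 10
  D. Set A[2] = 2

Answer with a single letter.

Answer: B

Derivation:
Option A: A[0] 43->-8, delta=-51, new_sum=46+(-51)=-5
Option B: A[3] 10->40, delta=30, new_sum=46+(30)=76 <-- matches target
Option C: A[4] -12->10, delta=22, new_sum=46+(22)=68
Option D: A[2] -16->2, delta=18, new_sum=46+(18)=64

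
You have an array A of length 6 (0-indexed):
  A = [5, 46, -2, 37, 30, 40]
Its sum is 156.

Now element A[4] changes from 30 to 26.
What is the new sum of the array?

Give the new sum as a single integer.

Answer: 152

Derivation:
Old value at index 4: 30
New value at index 4: 26
Delta = 26 - 30 = -4
New sum = old_sum + delta = 156 + (-4) = 152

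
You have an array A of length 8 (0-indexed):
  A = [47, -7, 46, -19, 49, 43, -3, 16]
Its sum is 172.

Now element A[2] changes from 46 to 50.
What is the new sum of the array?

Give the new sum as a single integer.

Answer: 176

Derivation:
Old value at index 2: 46
New value at index 2: 50
Delta = 50 - 46 = 4
New sum = old_sum + delta = 172 + (4) = 176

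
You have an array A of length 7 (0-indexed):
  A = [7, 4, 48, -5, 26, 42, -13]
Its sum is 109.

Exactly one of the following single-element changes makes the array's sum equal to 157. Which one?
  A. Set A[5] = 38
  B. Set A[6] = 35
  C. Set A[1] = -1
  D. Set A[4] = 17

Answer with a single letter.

Option A: A[5] 42->38, delta=-4, new_sum=109+(-4)=105
Option B: A[6] -13->35, delta=48, new_sum=109+(48)=157 <-- matches target
Option C: A[1] 4->-1, delta=-5, new_sum=109+(-5)=104
Option D: A[4] 26->17, delta=-9, new_sum=109+(-9)=100

Answer: B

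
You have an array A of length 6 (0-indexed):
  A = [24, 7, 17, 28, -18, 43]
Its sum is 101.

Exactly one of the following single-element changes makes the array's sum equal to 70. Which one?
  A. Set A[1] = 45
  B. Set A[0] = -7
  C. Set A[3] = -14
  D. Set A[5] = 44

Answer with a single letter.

Option A: A[1] 7->45, delta=38, new_sum=101+(38)=139
Option B: A[0] 24->-7, delta=-31, new_sum=101+(-31)=70 <-- matches target
Option C: A[3] 28->-14, delta=-42, new_sum=101+(-42)=59
Option D: A[5] 43->44, delta=1, new_sum=101+(1)=102

Answer: B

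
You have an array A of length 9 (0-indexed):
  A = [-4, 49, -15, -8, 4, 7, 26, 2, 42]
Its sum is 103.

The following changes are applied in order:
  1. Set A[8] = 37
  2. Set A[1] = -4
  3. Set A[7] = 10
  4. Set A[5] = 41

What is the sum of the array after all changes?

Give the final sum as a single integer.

Initial sum: 103
Change 1: A[8] 42 -> 37, delta = -5, sum = 98
Change 2: A[1] 49 -> -4, delta = -53, sum = 45
Change 3: A[7] 2 -> 10, delta = 8, sum = 53
Change 4: A[5] 7 -> 41, delta = 34, sum = 87

Answer: 87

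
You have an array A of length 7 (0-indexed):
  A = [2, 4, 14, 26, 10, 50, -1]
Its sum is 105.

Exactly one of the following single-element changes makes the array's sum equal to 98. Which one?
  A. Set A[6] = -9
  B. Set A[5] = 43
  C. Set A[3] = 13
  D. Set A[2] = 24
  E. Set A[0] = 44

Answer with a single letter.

Answer: B

Derivation:
Option A: A[6] -1->-9, delta=-8, new_sum=105+(-8)=97
Option B: A[5] 50->43, delta=-7, new_sum=105+(-7)=98 <-- matches target
Option C: A[3] 26->13, delta=-13, new_sum=105+(-13)=92
Option D: A[2] 14->24, delta=10, new_sum=105+(10)=115
Option E: A[0] 2->44, delta=42, new_sum=105+(42)=147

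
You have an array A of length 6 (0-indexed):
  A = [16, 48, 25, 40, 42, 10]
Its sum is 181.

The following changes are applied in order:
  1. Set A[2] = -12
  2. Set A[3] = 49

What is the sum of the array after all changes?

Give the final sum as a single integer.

Initial sum: 181
Change 1: A[2] 25 -> -12, delta = -37, sum = 144
Change 2: A[3] 40 -> 49, delta = 9, sum = 153

Answer: 153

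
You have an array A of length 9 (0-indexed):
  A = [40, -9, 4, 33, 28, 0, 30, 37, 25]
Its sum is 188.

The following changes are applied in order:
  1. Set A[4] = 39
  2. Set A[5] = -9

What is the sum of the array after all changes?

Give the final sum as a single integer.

Initial sum: 188
Change 1: A[4] 28 -> 39, delta = 11, sum = 199
Change 2: A[5] 0 -> -9, delta = -9, sum = 190

Answer: 190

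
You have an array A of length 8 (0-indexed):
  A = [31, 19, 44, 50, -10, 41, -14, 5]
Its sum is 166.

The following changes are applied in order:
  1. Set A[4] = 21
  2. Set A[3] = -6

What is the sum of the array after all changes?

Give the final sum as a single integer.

Answer: 141

Derivation:
Initial sum: 166
Change 1: A[4] -10 -> 21, delta = 31, sum = 197
Change 2: A[3] 50 -> -6, delta = -56, sum = 141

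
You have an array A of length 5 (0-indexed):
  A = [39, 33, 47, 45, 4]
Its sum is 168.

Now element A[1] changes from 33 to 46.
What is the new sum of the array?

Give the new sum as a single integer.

Answer: 181

Derivation:
Old value at index 1: 33
New value at index 1: 46
Delta = 46 - 33 = 13
New sum = old_sum + delta = 168 + (13) = 181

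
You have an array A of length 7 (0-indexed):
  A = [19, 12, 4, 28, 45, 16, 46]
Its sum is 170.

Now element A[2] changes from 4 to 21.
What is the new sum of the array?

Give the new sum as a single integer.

Old value at index 2: 4
New value at index 2: 21
Delta = 21 - 4 = 17
New sum = old_sum + delta = 170 + (17) = 187

Answer: 187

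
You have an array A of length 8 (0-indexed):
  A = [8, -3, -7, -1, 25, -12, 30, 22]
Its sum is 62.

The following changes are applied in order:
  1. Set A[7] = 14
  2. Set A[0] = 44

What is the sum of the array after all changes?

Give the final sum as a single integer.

Answer: 90

Derivation:
Initial sum: 62
Change 1: A[7] 22 -> 14, delta = -8, sum = 54
Change 2: A[0] 8 -> 44, delta = 36, sum = 90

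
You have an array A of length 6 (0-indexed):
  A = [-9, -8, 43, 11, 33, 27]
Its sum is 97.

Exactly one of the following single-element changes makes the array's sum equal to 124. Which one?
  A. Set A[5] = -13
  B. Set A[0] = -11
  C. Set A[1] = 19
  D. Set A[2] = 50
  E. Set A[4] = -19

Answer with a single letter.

Answer: C

Derivation:
Option A: A[5] 27->-13, delta=-40, new_sum=97+(-40)=57
Option B: A[0] -9->-11, delta=-2, new_sum=97+(-2)=95
Option C: A[1] -8->19, delta=27, new_sum=97+(27)=124 <-- matches target
Option D: A[2] 43->50, delta=7, new_sum=97+(7)=104
Option E: A[4] 33->-19, delta=-52, new_sum=97+(-52)=45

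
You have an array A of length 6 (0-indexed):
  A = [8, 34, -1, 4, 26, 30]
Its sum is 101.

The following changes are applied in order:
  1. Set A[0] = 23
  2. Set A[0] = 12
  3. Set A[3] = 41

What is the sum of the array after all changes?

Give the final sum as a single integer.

Initial sum: 101
Change 1: A[0] 8 -> 23, delta = 15, sum = 116
Change 2: A[0] 23 -> 12, delta = -11, sum = 105
Change 3: A[3] 4 -> 41, delta = 37, sum = 142

Answer: 142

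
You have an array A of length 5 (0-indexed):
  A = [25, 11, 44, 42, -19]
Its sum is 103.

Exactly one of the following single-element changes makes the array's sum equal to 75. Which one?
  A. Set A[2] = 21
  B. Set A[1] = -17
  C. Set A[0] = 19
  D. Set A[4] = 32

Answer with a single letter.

Option A: A[2] 44->21, delta=-23, new_sum=103+(-23)=80
Option B: A[1] 11->-17, delta=-28, new_sum=103+(-28)=75 <-- matches target
Option C: A[0] 25->19, delta=-6, new_sum=103+(-6)=97
Option D: A[4] -19->32, delta=51, new_sum=103+(51)=154

Answer: B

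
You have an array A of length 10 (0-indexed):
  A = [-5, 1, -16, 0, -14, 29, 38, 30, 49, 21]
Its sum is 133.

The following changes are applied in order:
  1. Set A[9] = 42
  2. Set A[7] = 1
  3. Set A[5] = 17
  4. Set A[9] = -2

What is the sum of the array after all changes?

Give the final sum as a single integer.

Answer: 69

Derivation:
Initial sum: 133
Change 1: A[9] 21 -> 42, delta = 21, sum = 154
Change 2: A[7] 30 -> 1, delta = -29, sum = 125
Change 3: A[5] 29 -> 17, delta = -12, sum = 113
Change 4: A[9] 42 -> -2, delta = -44, sum = 69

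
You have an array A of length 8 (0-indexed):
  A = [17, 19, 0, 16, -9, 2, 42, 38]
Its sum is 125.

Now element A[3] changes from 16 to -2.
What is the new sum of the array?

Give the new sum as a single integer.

Old value at index 3: 16
New value at index 3: -2
Delta = -2 - 16 = -18
New sum = old_sum + delta = 125 + (-18) = 107

Answer: 107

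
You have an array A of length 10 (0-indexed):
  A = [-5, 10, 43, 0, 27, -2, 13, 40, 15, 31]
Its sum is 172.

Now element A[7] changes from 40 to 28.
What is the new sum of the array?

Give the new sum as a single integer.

Old value at index 7: 40
New value at index 7: 28
Delta = 28 - 40 = -12
New sum = old_sum + delta = 172 + (-12) = 160

Answer: 160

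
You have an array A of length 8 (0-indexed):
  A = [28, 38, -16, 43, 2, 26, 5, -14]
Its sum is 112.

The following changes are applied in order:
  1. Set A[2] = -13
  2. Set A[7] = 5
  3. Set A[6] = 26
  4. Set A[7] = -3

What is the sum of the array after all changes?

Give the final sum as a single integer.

Initial sum: 112
Change 1: A[2] -16 -> -13, delta = 3, sum = 115
Change 2: A[7] -14 -> 5, delta = 19, sum = 134
Change 3: A[6] 5 -> 26, delta = 21, sum = 155
Change 4: A[7] 5 -> -3, delta = -8, sum = 147

Answer: 147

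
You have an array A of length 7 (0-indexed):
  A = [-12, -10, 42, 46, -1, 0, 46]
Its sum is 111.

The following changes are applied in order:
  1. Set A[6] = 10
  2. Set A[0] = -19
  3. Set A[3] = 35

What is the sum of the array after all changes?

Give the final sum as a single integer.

Answer: 57

Derivation:
Initial sum: 111
Change 1: A[6] 46 -> 10, delta = -36, sum = 75
Change 2: A[0] -12 -> -19, delta = -7, sum = 68
Change 3: A[3] 46 -> 35, delta = -11, sum = 57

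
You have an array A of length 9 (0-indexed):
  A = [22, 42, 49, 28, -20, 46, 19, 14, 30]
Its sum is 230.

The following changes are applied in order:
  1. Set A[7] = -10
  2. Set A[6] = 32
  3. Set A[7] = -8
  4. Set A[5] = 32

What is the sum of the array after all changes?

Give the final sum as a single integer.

Initial sum: 230
Change 1: A[7] 14 -> -10, delta = -24, sum = 206
Change 2: A[6] 19 -> 32, delta = 13, sum = 219
Change 3: A[7] -10 -> -8, delta = 2, sum = 221
Change 4: A[5] 46 -> 32, delta = -14, sum = 207

Answer: 207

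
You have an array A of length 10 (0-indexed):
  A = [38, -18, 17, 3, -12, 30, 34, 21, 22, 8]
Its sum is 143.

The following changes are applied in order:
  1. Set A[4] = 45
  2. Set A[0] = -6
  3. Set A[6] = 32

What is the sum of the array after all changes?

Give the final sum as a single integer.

Answer: 154

Derivation:
Initial sum: 143
Change 1: A[4] -12 -> 45, delta = 57, sum = 200
Change 2: A[0] 38 -> -6, delta = -44, sum = 156
Change 3: A[6] 34 -> 32, delta = -2, sum = 154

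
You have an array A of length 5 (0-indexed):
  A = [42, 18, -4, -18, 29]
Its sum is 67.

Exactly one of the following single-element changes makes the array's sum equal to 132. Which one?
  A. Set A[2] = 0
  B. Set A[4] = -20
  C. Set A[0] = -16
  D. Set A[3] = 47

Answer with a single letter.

Answer: D

Derivation:
Option A: A[2] -4->0, delta=4, new_sum=67+(4)=71
Option B: A[4] 29->-20, delta=-49, new_sum=67+(-49)=18
Option C: A[0] 42->-16, delta=-58, new_sum=67+(-58)=9
Option D: A[3] -18->47, delta=65, new_sum=67+(65)=132 <-- matches target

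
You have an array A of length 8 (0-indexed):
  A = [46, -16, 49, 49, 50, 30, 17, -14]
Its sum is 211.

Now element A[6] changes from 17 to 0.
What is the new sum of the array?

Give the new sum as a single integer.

Old value at index 6: 17
New value at index 6: 0
Delta = 0 - 17 = -17
New sum = old_sum + delta = 211 + (-17) = 194

Answer: 194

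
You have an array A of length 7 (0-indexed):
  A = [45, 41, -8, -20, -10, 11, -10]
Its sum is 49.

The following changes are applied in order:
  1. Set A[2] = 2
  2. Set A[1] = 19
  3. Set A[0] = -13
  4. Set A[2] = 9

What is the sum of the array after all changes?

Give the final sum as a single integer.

Initial sum: 49
Change 1: A[2] -8 -> 2, delta = 10, sum = 59
Change 2: A[1] 41 -> 19, delta = -22, sum = 37
Change 3: A[0] 45 -> -13, delta = -58, sum = -21
Change 4: A[2] 2 -> 9, delta = 7, sum = -14

Answer: -14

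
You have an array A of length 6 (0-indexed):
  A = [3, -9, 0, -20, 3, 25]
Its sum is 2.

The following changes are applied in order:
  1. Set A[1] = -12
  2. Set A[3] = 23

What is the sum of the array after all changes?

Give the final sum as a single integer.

Answer: 42

Derivation:
Initial sum: 2
Change 1: A[1] -9 -> -12, delta = -3, sum = -1
Change 2: A[3] -20 -> 23, delta = 43, sum = 42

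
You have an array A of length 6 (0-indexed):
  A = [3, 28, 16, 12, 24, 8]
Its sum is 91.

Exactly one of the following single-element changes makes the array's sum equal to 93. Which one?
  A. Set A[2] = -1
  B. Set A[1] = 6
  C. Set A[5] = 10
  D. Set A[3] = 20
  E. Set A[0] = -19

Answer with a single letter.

Option A: A[2] 16->-1, delta=-17, new_sum=91+(-17)=74
Option B: A[1] 28->6, delta=-22, new_sum=91+(-22)=69
Option C: A[5] 8->10, delta=2, new_sum=91+(2)=93 <-- matches target
Option D: A[3] 12->20, delta=8, new_sum=91+(8)=99
Option E: A[0] 3->-19, delta=-22, new_sum=91+(-22)=69

Answer: C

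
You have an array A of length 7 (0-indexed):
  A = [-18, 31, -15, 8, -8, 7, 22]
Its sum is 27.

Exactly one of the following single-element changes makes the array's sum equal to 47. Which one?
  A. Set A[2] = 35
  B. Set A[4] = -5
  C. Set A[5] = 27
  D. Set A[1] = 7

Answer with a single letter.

Option A: A[2] -15->35, delta=50, new_sum=27+(50)=77
Option B: A[4] -8->-5, delta=3, new_sum=27+(3)=30
Option C: A[5] 7->27, delta=20, new_sum=27+(20)=47 <-- matches target
Option D: A[1] 31->7, delta=-24, new_sum=27+(-24)=3

Answer: C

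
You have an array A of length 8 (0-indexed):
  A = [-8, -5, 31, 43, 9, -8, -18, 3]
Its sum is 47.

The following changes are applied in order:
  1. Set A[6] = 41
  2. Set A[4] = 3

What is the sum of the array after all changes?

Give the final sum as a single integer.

Initial sum: 47
Change 1: A[6] -18 -> 41, delta = 59, sum = 106
Change 2: A[4] 9 -> 3, delta = -6, sum = 100

Answer: 100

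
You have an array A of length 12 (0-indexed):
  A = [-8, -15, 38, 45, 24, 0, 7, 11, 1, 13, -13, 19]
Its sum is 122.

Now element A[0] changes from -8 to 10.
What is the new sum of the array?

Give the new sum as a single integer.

Answer: 140

Derivation:
Old value at index 0: -8
New value at index 0: 10
Delta = 10 - -8 = 18
New sum = old_sum + delta = 122 + (18) = 140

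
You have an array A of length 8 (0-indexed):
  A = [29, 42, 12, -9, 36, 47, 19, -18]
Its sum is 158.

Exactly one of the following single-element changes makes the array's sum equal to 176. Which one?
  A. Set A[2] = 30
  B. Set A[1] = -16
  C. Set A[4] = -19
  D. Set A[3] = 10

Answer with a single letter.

Option A: A[2] 12->30, delta=18, new_sum=158+(18)=176 <-- matches target
Option B: A[1] 42->-16, delta=-58, new_sum=158+(-58)=100
Option C: A[4] 36->-19, delta=-55, new_sum=158+(-55)=103
Option D: A[3] -9->10, delta=19, new_sum=158+(19)=177

Answer: A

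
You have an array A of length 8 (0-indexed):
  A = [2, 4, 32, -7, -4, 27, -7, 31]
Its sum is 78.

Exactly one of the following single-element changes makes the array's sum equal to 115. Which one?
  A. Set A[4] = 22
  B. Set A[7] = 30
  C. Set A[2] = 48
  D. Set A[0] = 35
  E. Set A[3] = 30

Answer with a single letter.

Option A: A[4] -4->22, delta=26, new_sum=78+(26)=104
Option B: A[7] 31->30, delta=-1, new_sum=78+(-1)=77
Option C: A[2] 32->48, delta=16, new_sum=78+(16)=94
Option D: A[0] 2->35, delta=33, new_sum=78+(33)=111
Option E: A[3] -7->30, delta=37, new_sum=78+(37)=115 <-- matches target

Answer: E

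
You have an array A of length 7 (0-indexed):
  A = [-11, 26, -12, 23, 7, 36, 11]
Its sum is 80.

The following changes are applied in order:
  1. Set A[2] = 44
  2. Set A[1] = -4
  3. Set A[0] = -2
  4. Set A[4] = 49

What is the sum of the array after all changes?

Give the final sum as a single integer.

Initial sum: 80
Change 1: A[2] -12 -> 44, delta = 56, sum = 136
Change 2: A[1] 26 -> -4, delta = -30, sum = 106
Change 3: A[0] -11 -> -2, delta = 9, sum = 115
Change 4: A[4] 7 -> 49, delta = 42, sum = 157

Answer: 157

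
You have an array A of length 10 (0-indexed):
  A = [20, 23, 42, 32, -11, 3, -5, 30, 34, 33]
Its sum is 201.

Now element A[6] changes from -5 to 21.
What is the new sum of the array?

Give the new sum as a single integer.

Answer: 227

Derivation:
Old value at index 6: -5
New value at index 6: 21
Delta = 21 - -5 = 26
New sum = old_sum + delta = 201 + (26) = 227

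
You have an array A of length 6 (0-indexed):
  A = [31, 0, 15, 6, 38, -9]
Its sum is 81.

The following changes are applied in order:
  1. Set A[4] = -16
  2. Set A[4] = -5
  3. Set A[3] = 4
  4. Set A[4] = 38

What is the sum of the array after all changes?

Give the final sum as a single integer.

Answer: 79

Derivation:
Initial sum: 81
Change 1: A[4] 38 -> -16, delta = -54, sum = 27
Change 2: A[4] -16 -> -5, delta = 11, sum = 38
Change 3: A[3] 6 -> 4, delta = -2, sum = 36
Change 4: A[4] -5 -> 38, delta = 43, sum = 79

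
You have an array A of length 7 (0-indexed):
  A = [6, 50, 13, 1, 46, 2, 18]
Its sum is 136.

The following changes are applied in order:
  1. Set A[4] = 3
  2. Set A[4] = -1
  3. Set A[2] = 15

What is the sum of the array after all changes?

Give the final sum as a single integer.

Initial sum: 136
Change 1: A[4] 46 -> 3, delta = -43, sum = 93
Change 2: A[4] 3 -> -1, delta = -4, sum = 89
Change 3: A[2] 13 -> 15, delta = 2, sum = 91

Answer: 91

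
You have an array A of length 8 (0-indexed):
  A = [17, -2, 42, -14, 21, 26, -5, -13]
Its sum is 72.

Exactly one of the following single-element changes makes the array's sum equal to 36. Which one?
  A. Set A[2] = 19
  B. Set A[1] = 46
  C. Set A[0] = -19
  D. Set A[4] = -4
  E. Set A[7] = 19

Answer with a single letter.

Answer: C

Derivation:
Option A: A[2] 42->19, delta=-23, new_sum=72+(-23)=49
Option B: A[1] -2->46, delta=48, new_sum=72+(48)=120
Option C: A[0] 17->-19, delta=-36, new_sum=72+(-36)=36 <-- matches target
Option D: A[4] 21->-4, delta=-25, new_sum=72+(-25)=47
Option E: A[7] -13->19, delta=32, new_sum=72+(32)=104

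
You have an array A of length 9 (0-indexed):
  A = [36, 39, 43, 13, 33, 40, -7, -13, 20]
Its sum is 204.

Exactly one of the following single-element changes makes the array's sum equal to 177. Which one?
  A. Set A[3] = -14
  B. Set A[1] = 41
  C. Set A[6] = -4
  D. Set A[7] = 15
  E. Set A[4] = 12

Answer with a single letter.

Answer: A

Derivation:
Option A: A[3] 13->-14, delta=-27, new_sum=204+(-27)=177 <-- matches target
Option B: A[1] 39->41, delta=2, new_sum=204+(2)=206
Option C: A[6] -7->-4, delta=3, new_sum=204+(3)=207
Option D: A[7] -13->15, delta=28, new_sum=204+(28)=232
Option E: A[4] 33->12, delta=-21, new_sum=204+(-21)=183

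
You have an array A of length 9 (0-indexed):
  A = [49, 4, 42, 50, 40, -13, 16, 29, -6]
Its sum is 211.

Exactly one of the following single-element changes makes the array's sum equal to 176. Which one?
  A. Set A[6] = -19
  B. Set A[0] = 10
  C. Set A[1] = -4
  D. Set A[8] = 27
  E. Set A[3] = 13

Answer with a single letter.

Option A: A[6] 16->-19, delta=-35, new_sum=211+(-35)=176 <-- matches target
Option B: A[0] 49->10, delta=-39, new_sum=211+(-39)=172
Option C: A[1] 4->-4, delta=-8, new_sum=211+(-8)=203
Option D: A[8] -6->27, delta=33, new_sum=211+(33)=244
Option E: A[3] 50->13, delta=-37, new_sum=211+(-37)=174

Answer: A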